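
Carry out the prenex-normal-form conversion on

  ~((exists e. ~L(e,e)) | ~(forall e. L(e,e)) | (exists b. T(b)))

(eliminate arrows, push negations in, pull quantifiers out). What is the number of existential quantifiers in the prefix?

0

Drive negations inward (¬∀x A ≡ ∃x ¬A, ¬∃x A ≡ ∀x ¬A, De Morgan for ∧/∨):
  (forall e. L(e,e)) & (forall e. L(e,e)) & (forall b. ~T(b))
Rename bound variables to avoid capture: e↦p.
  (forall e. L(e,e)) & (forall p. L(p,p)) & (forall b. ~T(b))
Pull the quantifiers to the front (each side's bound variable is not free in the other side):
  forall e. forall p. forall b. (L(e,e) & L(p,p) & ~T(b))
The prefix is forall e forall p forall b: 3 universal, 0 existential.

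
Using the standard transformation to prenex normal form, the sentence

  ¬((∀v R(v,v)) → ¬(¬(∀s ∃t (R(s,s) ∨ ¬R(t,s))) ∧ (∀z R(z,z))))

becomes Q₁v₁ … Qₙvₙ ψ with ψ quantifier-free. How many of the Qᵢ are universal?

Eliminate → and ↔ using ¬ and ∨.
  ¬(¬(∀v R(v,v)) ∨ ¬(¬(∀s ∃t (R(s,s) ∨ ¬R(t,s))) ∧ (∀z R(z,z))))
Push ¬ through the quantifiers and connectives to reach negation normal form:
  (∀v R(v,v)) ∧ (∃s ∀t (¬R(s,s) ∧ R(t,s))) ∧ (∀z R(z,z))
All bound variables are already distinct, so no renaming is needed.
Extract every quantifier outward, since the variables are now distinct and don't occur free across branches:
  ∀v ∃s ∀t ∀z (R(v,v) ∧ ¬R(s,s) ∧ R(t,s) ∧ R(z,z))
The prefix is ∀v ∃s ∀t ∀z: 3 universal, 1 existential.

3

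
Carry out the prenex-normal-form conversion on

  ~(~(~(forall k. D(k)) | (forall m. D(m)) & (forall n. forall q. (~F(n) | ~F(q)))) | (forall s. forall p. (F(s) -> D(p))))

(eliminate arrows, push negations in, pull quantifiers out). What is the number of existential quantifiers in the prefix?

Eliminate → and ↔ using ¬ and ∨.
  ~(~(~(forall k. D(k)) | (forall m. D(m)) & (forall n. forall q. (~F(n) | ~F(q)))) | (forall s. forall p. (~F(s) | D(p))))
Drive negations inward (¬∀x A ≡ ∃x ¬A, ¬∃x A ≡ ∀x ¬A, De Morgan for ∧/∨):
  ((exists k. ~D(k)) | (forall m. D(m)) & (forall n. forall q. (~F(n) | ~F(q)))) & (exists s. exists p. (F(s) & ~D(p)))
Extract every quantifier outward, since the variables are now distinct and don't occur free across branches:
  exists k. forall m. forall n. forall q. exists s. exists p. ((~D(k) | D(m) & (~F(n) | ~F(q))) & F(s) & ~D(p))
The prefix is exists k forall m forall n forall q exists s exists p: 3 universal, 3 existential.

3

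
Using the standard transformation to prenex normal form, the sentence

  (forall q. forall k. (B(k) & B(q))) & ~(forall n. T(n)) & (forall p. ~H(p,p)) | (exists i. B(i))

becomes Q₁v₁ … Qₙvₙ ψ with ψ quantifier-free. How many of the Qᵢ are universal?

3

Push ¬ through the quantifiers and connectives to reach negation normal form:
  (forall q. forall k. (B(k) & B(q))) & (exists n. ~T(n)) & (forall p. ~H(p,p)) | (exists i. B(i))
All bound variables are already distinct, so no renaming is needed.
Finally move all quantifiers to the prefix:
  forall q. forall k. exists n. forall p. exists i. (B(k) & B(q) & ~T(n) & ~H(p,p) | B(i))
The prefix is forall q forall k exists n forall p exists i: 3 universal, 2 existential.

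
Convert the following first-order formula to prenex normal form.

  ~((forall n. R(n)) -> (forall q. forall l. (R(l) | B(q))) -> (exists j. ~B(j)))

forall n. forall q. forall l. forall j. (R(n) & (R(l) | B(q)) & B(j))

Rewrite implications/biconditionals: A → B as ¬A ∨ B.
  ~(~(forall n. R(n)) | ~(forall q. forall l. (R(l) | B(q))) | (exists j. ~B(j)))
Push ¬ through the quantifiers and connectives to reach negation normal form:
  (forall n. R(n)) & (forall q. forall l. (R(l) | B(q))) & (forall j. B(j))
All bound variables are already distinct, so no renaming is needed.
Extract every quantifier outward, since the variables are now distinct and don't occur free across branches:
  forall n. forall q. forall l. forall j. (R(n) & (R(l) | B(q)) & B(j))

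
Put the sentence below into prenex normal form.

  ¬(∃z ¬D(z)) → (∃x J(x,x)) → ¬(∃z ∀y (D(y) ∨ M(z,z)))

∃z ∀x ∀x1 ∃y (¬D(z) ∨ ¬J(x,x) ∨ ¬D(y) ∧ ¬M(x1,x1))

First replace A → B with ¬A ∨ B.
  ¬¬(∃z ¬D(z)) ∨ ¬(∃x J(x,x)) ∨ ¬(∃z ∀y (D(y) ∨ M(z,z)))
Move each ¬ inward, flipping quantifiers it crosses:
  (∃z ¬D(z)) ∨ (∀x ¬J(x,x)) ∨ (∀z ∃y (¬D(y) ∧ ¬M(z,z)))
Give each quantifier a distinct variable: z↦x1.
  (∃z ¬D(z)) ∨ (∀x ¬J(x,x)) ∨ (∀x1 ∃y (¬D(y) ∧ ¬M(x1,x1)))
Pull the quantifiers to the front (each side's bound variable is not free in the other side):
  ∃z ∀x ∀x1 ∃y (¬D(z) ∨ ¬J(x,x) ∨ ¬D(y) ∧ ¬M(x1,x1))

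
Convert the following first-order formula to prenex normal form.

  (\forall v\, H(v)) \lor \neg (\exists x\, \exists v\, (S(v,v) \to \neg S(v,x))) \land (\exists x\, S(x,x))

\forall v\, \forall x\, \forall r\, \exists b\, (H(v) \lor S(r,r) \land S(r,x) \land S(b,b))

Rewrite implications/biconditionals: A → B as ¬A ∨ B.
  (\forall v\, H(v)) \lor \neg (\exists x\, \exists v\, (\neg S(v,v) \lor \neg S(v,x))) \land (\exists x\, S(x,x))
Drive negations inward (¬∀x A ≡ ∃x ¬A, ¬∃x A ≡ ∀x ¬A, De Morgan for ∧/∨):
  (\forall v\, H(v)) \lor (\forall x\, \forall v\, (S(v,v) \land S(v,x))) \land (\exists x\, S(x,x))
Give each quantifier a distinct variable: v↦r, x↦b.
  (\forall v\, H(v)) \lor (\forall x\, \forall r\, (S(r,r) \land S(r,x))) \land (\exists b\, S(b,b))
Extract every quantifier outward, since the variables are now distinct and don't occur free across branches:
  \forall v\, \forall x\, \forall r\, \exists b\, (H(v) \lor S(r,r) \land S(r,x) \land S(b,b))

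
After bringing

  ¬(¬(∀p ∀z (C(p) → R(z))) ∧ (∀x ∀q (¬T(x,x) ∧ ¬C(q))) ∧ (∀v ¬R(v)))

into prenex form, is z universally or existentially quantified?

First replace A → B with ¬A ∨ B.
  ¬(¬(∀p ∀z (¬C(p) ∨ R(z))) ∧ (∀x ∀q (¬T(x,x) ∧ ¬C(q))) ∧ (∀v ¬R(v)))
Push ¬ through the quantifiers and connectives to reach negation normal form:
  (∀p ∀z (¬C(p) ∨ R(z))) ∨ (∃x ∃q (T(x,x) ∨ C(q))) ∨ (∃v R(v))
All bound variables are already distinct, so no renaming is needed.
Pull the quantifiers to the front (each side's bound variable is not free in the other side):
  ∀p ∀z ∃x ∃q ∃v (¬C(p) ∨ R(z) ∨ T(x,x) ∨ C(q) ∨ R(v))
The quantifier ∀z sits under an even number of negations (counting the antecedent side of each →), so it remains universal.

universal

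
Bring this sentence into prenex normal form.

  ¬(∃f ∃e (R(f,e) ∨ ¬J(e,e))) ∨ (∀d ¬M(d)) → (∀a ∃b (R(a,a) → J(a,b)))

First replace A → B with ¬A ∨ B.
  ¬(¬(∃f ∃e (R(f,e) ∨ ¬J(e,e))) ∨ (∀d ¬M(d))) ∨ (∀a ∃b (¬R(a,a) ∨ J(a,b)))
Move each ¬ inward, flipping quantifiers it crosses:
  (∃f ∃e (R(f,e) ∨ ¬J(e,e))) ∧ (∃d M(d)) ∨ (∀a ∃b (¬R(a,a) ∨ J(a,b)))
All bound variables are already distinct, so no renaming is needed.
Extract every quantifier outward, since the variables are now distinct and don't occur free across branches:
  ∃f ∃e ∃d ∀a ∃b ((R(f,e) ∨ ¬J(e,e)) ∧ M(d) ∨ ¬R(a,a) ∨ J(a,b))

∃f ∃e ∃d ∀a ∃b ((R(f,e) ∨ ¬J(e,e)) ∧ M(d) ∨ ¬R(a,a) ∨ J(a,b))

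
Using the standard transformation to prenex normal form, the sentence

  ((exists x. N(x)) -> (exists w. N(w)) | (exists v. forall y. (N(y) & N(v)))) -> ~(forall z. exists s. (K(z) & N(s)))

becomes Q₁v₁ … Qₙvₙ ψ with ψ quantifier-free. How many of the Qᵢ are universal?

First replace A → B with ¬A ∨ B.
  ~(~(exists x. N(x)) | (exists w. N(w)) | (exists v. forall y. (N(y) & N(v)))) | ~(forall z. exists s. (K(z) & N(s)))
Drive negations inward (¬∀x A ≡ ∃x ¬A, ¬∃x A ≡ ∀x ¬A, De Morgan for ∧/∨):
  (exists x. N(x)) & (forall w. ~N(w)) & (forall v. exists y. (~N(y) | ~N(v))) | (exists z. forall s. (~K(z) | ~N(s)))
All bound variables are already distinct, so no renaming is needed.
Pull the quantifiers to the front (each side's bound variable is not free in the other side):
  exists x. forall w. forall v. exists y. exists z. forall s. (N(x) & ~N(w) & (~N(y) | ~N(v)) | ~K(z) | ~N(s))
The prefix is exists x forall w forall v exists y exists z forall s: 3 universal, 3 existential.

3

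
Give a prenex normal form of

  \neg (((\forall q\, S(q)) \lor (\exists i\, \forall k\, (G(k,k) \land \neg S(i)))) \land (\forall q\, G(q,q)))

\exists q\, \forall i\, \exists k\, \exists y1\, (\neg S(q) \land (\neg G(k,k) \lor S(i)) \lor \neg G(y1,y1))

Move each ¬ inward, flipping quantifiers it crosses:
  (\exists q\, \neg S(q)) \land (\forall i\, \exists k\, (\neg G(k,k) \lor S(i))) \lor (\exists q\, \neg G(q,q))
Rename bound variables to avoid capture: q↦y1.
  (\exists q\, \neg S(q)) \land (\forall i\, \exists k\, (\neg G(k,k) \lor S(i))) \lor (\exists y1\, \neg G(y1,y1))
Finally move all quantifiers to the prefix:
  \exists q\, \forall i\, \exists k\, \exists y1\, (\neg S(q) \land (\neg G(k,k) \lor S(i)) \lor \neg G(y1,y1))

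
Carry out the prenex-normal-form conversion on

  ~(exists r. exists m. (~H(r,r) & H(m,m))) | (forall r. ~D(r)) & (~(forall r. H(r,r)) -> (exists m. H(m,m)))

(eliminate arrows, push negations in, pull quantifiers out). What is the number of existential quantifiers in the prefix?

1

First replace A → B with ¬A ∨ B.
  ~(exists r. exists m. (~H(r,r) & H(m,m))) | (forall r. ~D(r)) & (~~(forall r. H(r,r)) | (exists m. H(m,m)))
Drive negations inward (¬∀x A ≡ ∃x ¬A, ¬∃x A ≡ ∀x ¬A, De Morgan for ∧/∨):
  (forall r. forall m. (H(r,r) | ~H(m,m))) | (forall r. ~D(r)) & ((forall r. H(r,r)) | (exists m. H(m,m)))
Give each quantifier a distinct variable: r↦w1, r↦v, m↦s.
  (forall r. forall m. (H(r,r) | ~H(m,m))) | (forall w1. ~D(w1)) & ((forall v. H(v,v)) | (exists s. H(s,s)))
Extract every quantifier outward, since the variables are now distinct and don't occur free across branches:
  forall r. forall m. forall w1. forall v. exists s. (H(r,r) | ~H(m,m) | ~D(w1) & (H(v,v) | H(s,s)))
The prefix is forall r forall m forall w1 forall v exists s: 4 universal, 1 existential.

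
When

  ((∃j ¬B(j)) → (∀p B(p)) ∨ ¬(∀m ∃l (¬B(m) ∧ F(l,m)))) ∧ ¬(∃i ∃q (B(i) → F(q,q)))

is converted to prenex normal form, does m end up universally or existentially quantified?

existential

First replace A → B with ¬A ∨ B.
  (¬(∃j ¬B(j)) ∨ (∀p B(p)) ∨ ¬(∀m ∃l (¬B(m) ∧ F(l,m)))) ∧ ¬(∃i ∃q (¬B(i) ∨ F(q,q)))
Move each ¬ inward, flipping quantifiers it crosses:
  ((∀j B(j)) ∨ (∀p B(p)) ∨ (∃m ∀l (B(m) ∨ ¬F(l,m)))) ∧ (∀i ∀q (B(i) ∧ ¬F(q,q)))
All bound variables are already distinct, so no renaming is needed.
Finally move all quantifiers to the prefix:
  ∀j ∀p ∃m ∀l ∀i ∀q ((B(j) ∨ B(p) ∨ B(m) ∨ ¬F(l,m)) ∧ B(i) ∧ ¬F(q,q))
The quantifier ∀m sits under an odd number of negations (counting the antecedent side of each →), so it flips to ∃m.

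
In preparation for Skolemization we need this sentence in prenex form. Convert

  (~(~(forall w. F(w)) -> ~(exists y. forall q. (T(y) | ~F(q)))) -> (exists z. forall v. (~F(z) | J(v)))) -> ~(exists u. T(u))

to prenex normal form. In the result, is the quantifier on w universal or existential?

Eliminate → and ↔ using ¬ and ∨.
  ~(~~(~~(forall w. F(w)) | ~(exists y. forall q. (T(y) | ~F(q)))) | (exists z. forall v. (~F(z) | J(v)))) | ~(exists u. T(u))
Drive negations inward (¬∀x A ≡ ∃x ¬A, ¬∃x A ≡ ∀x ¬A, De Morgan for ∧/∨):
  (exists w. ~F(w)) & (exists y. forall q. (T(y) | ~F(q))) & (forall z. exists v. (F(z) & ~J(v))) | (forall u. ~T(u))
Pull the quantifiers to the front (each side's bound variable is not free in the other side):
  exists w. exists y. forall q. forall z. exists v. forall u. (~F(w) & (T(y) | ~F(q)) & F(z) & ~J(v) | ~T(u))
The quantifier forall w sits under an odd number of negations (counting the antecedent side of each →), so it flips to exists w.

existential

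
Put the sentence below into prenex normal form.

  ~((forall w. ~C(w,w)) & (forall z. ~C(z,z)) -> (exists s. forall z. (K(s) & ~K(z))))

Rewrite implications/biconditionals: A → B as ¬A ∨ B.
  ~(~((forall w. ~C(w,w)) & (forall z. ~C(z,z))) | (exists s. forall z. (K(s) & ~K(z))))
Push ¬ through the quantifiers and connectives to reach negation normal form:
  (forall w. ~C(w,w)) & (forall z. ~C(z,z)) & (forall s. exists z. (~K(s) | K(z)))
Give each quantifier a distinct variable: z↦c.
  (forall w. ~C(w,w)) & (forall z. ~C(z,z)) & (forall s. exists c. (~K(s) | K(c)))
Finally move all quantifiers to the prefix:
  forall w. forall z. forall s. exists c. (~C(w,w) & ~C(z,z) & (~K(s) | K(c)))

forall w. forall z. forall s. exists c. (~C(w,w) & ~C(z,z) & (~K(s) | K(c)))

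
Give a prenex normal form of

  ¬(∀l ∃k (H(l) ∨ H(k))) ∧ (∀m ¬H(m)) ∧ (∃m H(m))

∃l ∀k ∀m ∃c (¬H(l) ∧ ¬H(k) ∧ ¬H(m) ∧ H(c))

Move each ¬ inward, flipping quantifiers it crosses:
  (∃l ∀k (¬H(l) ∧ ¬H(k))) ∧ (∀m ¬H(m)) ∧ (∃m H(m))
Standardize variables apart so no two quantifiers bind the same name: m↦c.
  (∃l ∀k (¬H(l) ∧ ¬H(k))) ∧ (∀m ¬H(m)) ∧ (∃c H(c))
Pull the quantifiers to the front (each side's bound variable is not free in the other side):
  ∃l ∀k ∀m ∃c (¬H(l) ∧ ¬H(k) ∧ ¬H(m) ∧ H(c))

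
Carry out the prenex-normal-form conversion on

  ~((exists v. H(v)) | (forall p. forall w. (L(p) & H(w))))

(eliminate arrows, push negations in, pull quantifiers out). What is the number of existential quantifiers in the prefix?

2

Move each ¬ inward, flipping quantifiers it crosses:
  (forall v. ~H(v)) & (exists p. exists w. (~L(p) | ~H(w)))
All bound variables are already distinct, so no renaming is needed.
Pull the quantifiers to the front (each side's bound variable is not free in the other side):
  forall v. exists p. exists w. (~H(v) & (~L(p) | ~H(w)))
The prefix is forall v exists p exists w: 1 universal, 2 existential.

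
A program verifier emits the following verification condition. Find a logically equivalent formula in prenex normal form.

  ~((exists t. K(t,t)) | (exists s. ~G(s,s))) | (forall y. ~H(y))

forall t. forall s. forall y. (~K(t,t) & G(s,s) | ~H(y))

Push ¬ through the quantifiers and connectives to reach negation normal form:
  (forall t. ~K(t,t)) & (forall s. G(s,s)) | (forall y. ~H(y))
All bound variables are already distinct, so no renaming is needed.
Extract every quantifier outward, since the variables are now distinct and don't occur free across branches:
  forall t. forall s. forall y. (~K(t,t) & G(s,s) | ~H(y))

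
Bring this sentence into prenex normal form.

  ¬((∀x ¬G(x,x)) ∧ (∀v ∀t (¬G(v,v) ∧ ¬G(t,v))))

∃x ∃v ∃t (G(x,x) ∨ G(v,v) ∨ G(t,v))

Drive negations inward (¬∀x A ≡ ∃x ¬A, ¬∃x A ≡ ∀x ¬A, De Morgan for ∧/∨):
  (∃x G(x,x)) ∨ (∃v ∃t (G(v,v) ∨ G(t,v)))
All bound variables are already distinct, so no renaming is needed.
Pull the quantifiers to the front (each side's bound variable is not free in the other side):
  ∃x ∃v ∃t (G(x,x) ∨ G(v,v) ∨ G(t,v))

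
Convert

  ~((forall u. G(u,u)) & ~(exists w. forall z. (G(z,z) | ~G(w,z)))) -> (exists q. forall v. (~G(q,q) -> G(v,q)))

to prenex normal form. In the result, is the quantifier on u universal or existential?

universal

First replace A → B with ¬A ∨ B.
  ~~((forall u. G(u,u)) & ~(exists w. forall z. (G(z,z) | ~G(w,z)))) | (exists q. forall v. (~~G(q,q) | G(v,q)))
Push ¬ through the quantifiers and connectives to reach negation normal form:
  (forall u. G(u,u)) & (forall w. exists z. (~G(z,z) & G(w,z))) | (exists q. forall v. (G(q,q) | G(v,q)))
All bound variables are already distinct, so no renaming is needed.
Pull the quantifiers to the front (each side's bound variable is not free in the other side):
  forall u. forall w. exists z. exists q. forall v. (G(u,u) & ~G(z,z) & G(w,z) | G(q,q) | G(v,q))
The quantifier forall u sits under an even number of negations (counting the antecedent side of each →), so it remains universal.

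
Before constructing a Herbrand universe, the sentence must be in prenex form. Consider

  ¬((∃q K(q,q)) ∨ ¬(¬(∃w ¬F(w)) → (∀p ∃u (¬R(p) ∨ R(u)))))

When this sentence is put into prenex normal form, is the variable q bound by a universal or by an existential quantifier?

Rewrite implications/biconditionals: A → B as ¬A ∨ B.
  ¬((∃q K(q,q)) ∨ ¬(¬¬(∃w ¬F(w)) ∨ (∀p ∃u (¬R(p) ∨ R(u)))))
Move each ¬ inward, flipping quantifiers it crosses:
  (∀q ¬K(q,q)) ∧ ((∃w ¬F(w)) ∨ (∀p ∃u (¬R(p) ∨ R(u))))
Pull the quantifiers to the front (each side's bound variable is not free in the other side):
  ∀q ∃w ∀p ∃u (¬K(q,q) ∧ (¬F(w) ∨ ¬R(p) ∨ R(u)))
The quantifier ∃q sits under an odd number of negations (counting the antecedent side of each →), so it flips to ∀q.

universal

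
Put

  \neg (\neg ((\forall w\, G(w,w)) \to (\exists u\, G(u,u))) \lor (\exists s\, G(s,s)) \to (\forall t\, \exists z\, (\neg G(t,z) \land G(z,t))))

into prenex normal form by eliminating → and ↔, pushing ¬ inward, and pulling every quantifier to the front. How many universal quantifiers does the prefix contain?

3

Rewrite implications/biconditionals: A → B as ¬A ∨ B.
  \neg (\neg (\neg (\neg (\forall w\, G(w,w)) \lor (\exists u\, G(u,u))) \lor (\exists s\, G(s,s))) \lor (\forall t\, \exists z\, (\neg G(t,z) \land G(z,t))))
Move each ¬ inward, flipping quantifiers it crosses:
  ((\forall w\, G(w,w)) \land (\forall u\, \neg G(u,u)) \lor (\exists s\, G(s,s))) \land (\exists t\, \forall z\, (G(t,z) \lor \neg G(z,t)))
All bound variables are already distinct, so no renaming is needed.
Pull the quantifiers to the front (each side's bound variable is not free in the other side):
  \forall w\, \forall u\, \exists s\, \exists t\, \forall z\, ((G(w,w) \land \neg G(u,u) \lor G(s,s)) \land (G(t,z) \lor \neg G(z,t)))
The prefix is \forall w \forall u \exists s \exists t \forall z: 3 universal, 2 existential.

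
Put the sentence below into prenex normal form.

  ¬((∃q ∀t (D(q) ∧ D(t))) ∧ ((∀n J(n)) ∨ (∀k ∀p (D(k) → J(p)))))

∀q ∃t ∃n ∃k ∃p (¬D(q) ∨ ¬D(t) ∨ ¬J(n) ∧ D(k) ∧ ¬J(p))

Eliminate → and ↔ using ¬ and ∨.
  ¬((∃q ∀t (D(q) ∧ D(t))) ∧ ((∀n J(n)) ∨ (∀k ∀p (¬D(k) ∨ J(p)))))
Move each ¬ inward, flipping quantifiers it crosses:
  (∀q ∃t (¬D(q) ∨ ¬D(t))) ∨ (∃n ¬J(n)) ∧ (∃k ∃p (D(k) ∧ ¬J(p)))
All bound variables are already distinct, so no renaming is needed.
Finally move all quantifiers to the prefix:
  ∀q ∃t ∃n ∃k ∃p (¬D(q) ∨ ¬D(t) ∨ ¬J(n) ∧ D(k) ∧ ¬J(p))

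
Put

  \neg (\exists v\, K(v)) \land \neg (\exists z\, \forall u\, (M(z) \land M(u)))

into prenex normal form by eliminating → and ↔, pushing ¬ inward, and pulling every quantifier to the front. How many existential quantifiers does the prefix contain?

1

Move each ¬ inward, flipping quantifiers it crosses:
  (\forall v\, \neg K(v)) \land (\forall z\, \exists u\, (\neg M(z) \lor \neg M(u)))
All bound variables are already distinct, so no renaming is needed.
Extract every quantifier outward, since the variables are now distinct and don't occur free across branches:
  \forall v\, \forall z\, \exists u\, (\neg K(v) \land (\neg M(z) \lor \neg M(u)))
The prefix is \forall v \forall z \exists u: 2 universal, 1 existential.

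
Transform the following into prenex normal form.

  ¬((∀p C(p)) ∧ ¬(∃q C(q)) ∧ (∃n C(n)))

Drive negations inward (¬∀x A ≡ ∃x ¬A, ¬∃x A ≡ ∀x ¬A, De Morgan for ∧/∨):
  (∃p ¬C(p)) ∨ (∃q C(q)) ∨ (∀n ¬C(n))
All bound variables are already distinct, so no renaming is needed.
Extract every quantifier outward, since the variables are now distinct and don't occur free across branches:
  ∃p ∃q ∀n (¬C(p) ∨ C(q) ∨ ¬C(n))

∃p ∃q ∀n (¬C(p) ∨ C(q) ∨ ¬C(n))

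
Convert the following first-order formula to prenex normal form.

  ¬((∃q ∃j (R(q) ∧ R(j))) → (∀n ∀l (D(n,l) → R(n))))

Rewrite implications/biconditionals: A → B as ¬A ∨ B.
  ¬(¬(∃q ∃j (R(q) ∧ R(j))) ∨ (∀n ∀l (¬D(n,l) ∨ R(n))))
Drive negations inward (¬∀x A ≡ ∃x ¬A, ¬∃x A ≡ ∀x ¬A, De Morgan for ∧/∨):
  (∃q ∃j (R(q) ∧ R(j))) ∧ (∃n ∃l (D(n,l) ∧ ¬R(n)))
All bound variables are already distinct, so no renaming is needed.
Pull the quantifiers to the front (each side's bound variable is not free in the other side):
  ∃q ∃j ∃n ∃l (R(q) ∧ R(j) ∧ D(n,l) ∧ ¬R(n))

∃q ∃j ∃n ∃l (R(q) ∧ R(j) ∧ D(n,l) ∧ ¬R(n))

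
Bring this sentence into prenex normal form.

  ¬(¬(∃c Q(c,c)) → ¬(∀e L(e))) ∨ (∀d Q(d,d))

∀c ∀e ∀d (¬Q(c,c) ∧ L(e) ∨ Q(d,d))

First replace A → B with ¬A ∨ B.
  ¬(¬¬(∃c Q(c,c)) ∨ ¬(∀e L(e))) ∨ (∀d Q(d,d))
Push ¬ through the quantifiers and connectives to reach negation normal form:
  (∀c ¬Q(c,c)) ∧ (∀e L(e)) ∨ (∀d Q(d,d))
Pull the quantifiers to the front (each side's bound variable is not free in the other side):
  ∀c ∀e ∀d (¬Q(c,c) ∧ L(e) ∨ Q(d,d))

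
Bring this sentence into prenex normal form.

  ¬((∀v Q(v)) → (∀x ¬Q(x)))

Eliminate → and ↔ using ¬ and ∨.
  ¬(¬(∀v Q(v)) ∨ (∀x ¬Q(x)))
Drive negations inward (¬∀x A ≡ ∃x ¬A, ¬∃x A ≡ ∀x ¬A, De Morgan for ∧/∨):
  (∀v Q(v)) ∧ (∃x Q(x))
All bound variables are already distinct, so no renaming is needed.
Pull the quantifiers to the front (each side's bound variable is not free in the other side):
  ∀v ∃x (Q(v) ∧ Q(x))

∀v ∃x (Q(v) ∧ Q(x))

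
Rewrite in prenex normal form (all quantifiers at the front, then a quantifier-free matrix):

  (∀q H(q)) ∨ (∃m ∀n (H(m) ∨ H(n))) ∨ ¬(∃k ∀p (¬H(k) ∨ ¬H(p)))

∀q ∃m ∀n ∀k ∃p (H(q) ∨ H(m) ∨ H(n) ∨ H(k) ∧ H(p))

Push ¬ through the quantifiers and connectives to reach negation normal form:
  (∀q H(q)) ∨ (∃m ∀n (H(m) ∨ H(n))) ∨ (∀k ∃p (H(k) ∧ H(p)))
Finally move all quantifiers to the prefix:
  ∀q ∃m ∀n ∀k ∃p (H(q) ∨ H(m) ∨ H(n) ∨ H(k) ∧ H(p))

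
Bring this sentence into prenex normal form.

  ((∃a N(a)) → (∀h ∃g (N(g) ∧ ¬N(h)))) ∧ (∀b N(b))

First replace A → B with ¬A ∨ B.
  (¬(∃a N(a)) ∨ (∀h ∃g (N(g) ∧ ¬N(h)))) ∧ (∀b N(b))
Move each ¬ inward, flipping quantifiers it crosses:
  ((∀a ¬N(a)) ∨ (∀h ∃g (N(g) ∧ ¬N(h)))) ∧ (∀b N(b))
All bound variables are already distinct, so no renaming is needed.
Pull the quantifiers to the front (each side's bound variable is not free in the other side):
  ∀a ∀h ∃g ∀b ((¬N(a) ∨ N(g) ∧ ¬N(h)) ∧ N(b))

∀a ∀h ∃g ∀b ((¬N(a) ∨ N(g) ∧ ¬N(h)) ∧ N(b))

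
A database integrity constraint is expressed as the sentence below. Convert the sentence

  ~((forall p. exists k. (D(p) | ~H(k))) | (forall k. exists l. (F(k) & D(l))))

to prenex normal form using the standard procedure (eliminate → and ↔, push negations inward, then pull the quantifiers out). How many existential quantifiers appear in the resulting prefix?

Move each ¬ inward, flipping quantifiers it crosses:
  (exists p. forall k. (~D(p) & H(k))) & (exists k. forall l. (~F(k) | ~D(l)))
Standardize variables apart so no two quantifiers bind the same name: k↦t.
  (exists p. forall k. (~D(p) & H(k))) & (exists t. forall l. (~F(t) | ~D(l)))
Pull the quantifiers to the front (each side's bound variable is not free in the other side):
  exists p. forall k. exists t. forall l. (~D(p) & H(k) & (~F(t) | ~D(l)))
The prefix is exists p forall k exists t forall l: 2 universal, 2 existential.

2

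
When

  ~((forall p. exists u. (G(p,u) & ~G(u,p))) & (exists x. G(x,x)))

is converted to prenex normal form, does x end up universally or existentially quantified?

universal

Move each ¬ inward, flipping quantifiers it crosses:
  (exists p. forall u. (~G(p,u) | G(u,p))) | (forall x. ~G(x,x))
Pull the quantifiers to the front (each side's bound variable is not free in the other side):
  exists p. forall u. forall x. (~G(p,u) | G(u,p) | ~G(x,x))
The quantifier exists x sits under an odd number of negations, so it flips to forall x.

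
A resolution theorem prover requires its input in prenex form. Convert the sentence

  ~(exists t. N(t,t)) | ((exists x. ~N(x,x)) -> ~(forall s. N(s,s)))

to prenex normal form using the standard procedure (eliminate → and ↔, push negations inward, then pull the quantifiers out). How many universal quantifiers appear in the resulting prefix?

2

Rewrite implications/biconditionals: A → B as ¬A ∨ B.
  ~(exists t. N(t,t)) | ~(exists x. ~N(x,x)) | ~(forall s. N(s,s))
Drive negations inward (¬∀x A ≡ ∃x ¬A, ¬∃x A ≡ ∀x ¬A, De Morgan for ∧/∨):
  (forall t. ~N(t,t)) | (forall x. N(x,x)) | (exists s. ~N(s,s))
Extract every quantifier outward, since the variables are now distinct and don't occur free across branches:
  forall t. forall x. exists s. (~N(t,t) | N(x,x) | ~N(s,s))
The prefix is forall t forall x exists s: 2 universal, 1 existential.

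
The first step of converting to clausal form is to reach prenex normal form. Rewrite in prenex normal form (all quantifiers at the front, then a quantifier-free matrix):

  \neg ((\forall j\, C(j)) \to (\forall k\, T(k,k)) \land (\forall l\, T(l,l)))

\forall j\, \exists k\, \exists l\, (C(j) \land (\neg T(k,k) \lor \neg T(l,l)))

Rewrite implications/biconditionals: A → B as ¬A ∨ B.
  \neg (\neg (\forall j\, C(j)) \lor (\forall k\, T(k,k)) \land (\forall l\, T(l,l)))
Move each ¬ inward, flipping quantifiers it crosses:
  (\forall j\, C(j)) \land ((\exists k\, \neg T(k,k)) \lor (\exists l\, \neg T(l,l)))
All bound variables are already distinct, so no renaming is needed.
Pull the quantifiers to the front (each side's bound variable is not free in the other side):
  \forall j\, \exists k\, \exists l\, (C(j) \land (\neg T(k,k) \lor \neg T(l,l)))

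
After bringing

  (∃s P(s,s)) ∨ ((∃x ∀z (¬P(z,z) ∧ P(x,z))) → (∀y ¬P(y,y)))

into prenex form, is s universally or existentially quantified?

Rewrite implications/biconditionals: A → B as ¬A ∨ B.
  (∃s P(s,s)) ∨ ¬(∃x ∀z (¬P(z,z) ∧ P(x,z))) ∨ (∀y ¬P(y,y))
Push ¬ through the quantifiers and connectives to reach negation normal form:
  (∃s P(s,s)) ∨ (∀x ∃z (P(z,z) ∨ ¬P(x,z))) ∨ (∀y ¬P(y,y))
All bound variables are already distinct, so no renaming is needed.
Pull the quantifiers to the front (each side's bound variable is not free in the other side):
  ∃s ∀x ∃z ∀y (P(s,s) ∨ P(z,z) ∨ ¬P(x,z) ∨ ¬P(y,y))
The quantifier ∃s sits under an even number of negations (counting the antecedent side of each →), so it remains existential.

existential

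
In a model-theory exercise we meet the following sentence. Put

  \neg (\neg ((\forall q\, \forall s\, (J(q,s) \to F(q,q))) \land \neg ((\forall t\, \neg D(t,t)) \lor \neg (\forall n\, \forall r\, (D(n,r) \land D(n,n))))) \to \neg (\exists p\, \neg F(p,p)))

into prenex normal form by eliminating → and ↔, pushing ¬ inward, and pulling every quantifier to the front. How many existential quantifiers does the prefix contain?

Rewrite implications/biconditionals: A → B as ¬A ∨ B.
  \neg (\neg \neg ((\forall q\, \forall s\, (\neg J(q,s) \lor F(q,q))) \land \neg ((\forall t\, \neg D(t,t)) \lor \neg (\forall n\, \forall r\, (D(n,r) \land D(n,n))))) \lor \neg (\exists p\, \neg F(p,p)))
Move each ¬ inward, flipping quantifiers it crosses:
  ((\exists q\, \exists s\, (J(q,s) \land \neg F(q,q))) \lor (\forall t\, \neg D(t,t)) \lor (\exists n\, \exists r\, (\neg D(n,r) \lor \neg D(n,n)))) \land (\exists p\, \neg F(p,p))
All bound variables are already distinct, so no renaming is needed.
Finally move all quantifiers to the prefix:
  \exists q\, \exists s\, \forall t\, \exists n\, \exists r\, \exists p\, ((J(q,s) \land \neg F(q,q) \lor \neg D(t,t) \lor \neg D(n,r) \lor \neg D(n,n)) \land \neg F(p,p))
The prefix is \exists q \exists s \forall t \exists n \exists r \exists p: 1 universal, 5 existential.

5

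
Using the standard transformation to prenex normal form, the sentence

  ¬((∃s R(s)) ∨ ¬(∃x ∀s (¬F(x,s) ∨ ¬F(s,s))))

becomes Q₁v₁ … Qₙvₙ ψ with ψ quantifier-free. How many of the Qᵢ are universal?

Drive negations inward (¬∀x A ≡ ∃x ¬A, ¬∃x A ≡ ∀x ¬A, De Morgan for ∧/∨):
  (∀s ¬R(s)) ∧ (∃x ∀s (¬F(x,s) ∨ ¬F(s,s)))
Give each quantifier a distinct variable: s↦w1.
  (∀s ¬R(s)) ∧ (∃x ∀w1 (¬F(x,w1) ∨ ¬F(w1,w1)))
Pull the quantifiers to the front (each side's bound variable is not free in the other side):
  ∀s ∃x ∀w1 (¬R(s) ∧ (¬F(x,w1) ∨ ¬F(w1,w1)))
The prefix is ∀s ∃x ∀w1: 2 universal, 1 existential.

2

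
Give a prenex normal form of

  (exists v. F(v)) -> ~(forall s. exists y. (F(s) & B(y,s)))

First replace A → B with ¬A ∨ B.
  ~(exists v. F(v)) | ~(forall s. exists y. (F(s) & B(y,s)))
Push ¬ through the quantifiers and connectives to reach negation normal form:
  (forall v. ~F(v)) | (exists s. forall y. (~F(s) | ~B(y,s)))
Pull the quantifiers to the front (each side's bound variable is not free in the other side):
  forall v. exists s. forall y. (~F(v) | ~F(s) | ~B(y,s))

forall v. exists s. forall y. (~F(v) | ~F(s) | ~B(y,s))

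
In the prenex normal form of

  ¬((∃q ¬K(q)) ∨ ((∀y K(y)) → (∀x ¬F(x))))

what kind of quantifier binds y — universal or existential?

First replace A → B with ¬A ∨ B.
  ¬((∃q ¬K(q)) ∨ ¬(∀y K(y)) ∨ (∀x ¬F(x)))
Drive negations inward (¬∀x A ≡ ∃x ¬A, ¬∃x A ≡ ∀x ¬A, De Morgan for ∧/∨):
  (∀q K(q)) ∧ (∀y K(y)) ∧ (∃x F(x))
Pull the quantifiers to the front (each side's bound variable is not free in the other side):
  ∀q ∀y ∃x (K(q) ∧ K(y) ∧ F(x))
The quantifier ∀y sits under an even number of negations (counting the antecedent side of each →), so it remains universal.

universal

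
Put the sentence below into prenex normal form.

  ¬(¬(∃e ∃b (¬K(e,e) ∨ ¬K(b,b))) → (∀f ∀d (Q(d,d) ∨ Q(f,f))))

∀e ∀b ∃f ∃d (K(e,e) ∧ K(b,b) ∧ ¬Q(d,d) ∧ ¬Q(f,f))

First replace A → B with ¬A ∨ B.
  ¬(¬¬(∃e ∃b (¬K(e,e) ∨ ¬K(b,b))) ∨ (∀f ∀d (Q(d,d) ∨ Q(f,f))))
Move each ¬ inward, flipping quantifiers it crosses:
  (∀e ∀b (K(e,e) ∧ K(b,b))) ∧ (∃f ∃d (¬Q(d,d) ∧ ¬Q(f,f)))
Pull the quantifiers to the front (each side's bound variable is not free in the other side):
  ∀e ∀b ∃f ∃d (K(e,e) ∧ K(b,b) ∧ ¬Q(d,d) ∧ ¬Q(f,f))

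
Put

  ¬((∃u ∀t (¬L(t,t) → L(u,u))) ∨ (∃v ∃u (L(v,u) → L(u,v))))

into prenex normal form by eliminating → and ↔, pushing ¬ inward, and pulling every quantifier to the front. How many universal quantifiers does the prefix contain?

Eliminate → and ↔ using ¬ and ∨.
  ¬((∃u ∀t (¬¬L(t,t) ∨ L(u,u))) ∨ (∃v ∃u (¬L(v,u) ∨ L(u,v))))
Move each ¬ inward, flipping quantifiers it crosses:
  (∀u ∃t (¬L(t,t) ∧ ¬L(u,u))) ∧ (∀v ∀u (L(v,u) ∧ ¬L(u,v)))
Give each quantifier a distinct variable: u↦c.
  (∀u ∃t (¬L(t,t) ∧ ¬L(u,u))) ∧ (∀v ∀c (L(v,c) ∧ ¬L(c,v)))
Pull the quantifiers to the front (each side's bound variable is not free in the other side):
  ∀u ∃t ∀v ∀c (¬L(t,t) ∧ ¬L(u,u) ∧ L(v,c) ∧ ¬L(c,v))
The prefix is ∀u ∃t ∀v ∀c: 3 universal, 1 existential.

3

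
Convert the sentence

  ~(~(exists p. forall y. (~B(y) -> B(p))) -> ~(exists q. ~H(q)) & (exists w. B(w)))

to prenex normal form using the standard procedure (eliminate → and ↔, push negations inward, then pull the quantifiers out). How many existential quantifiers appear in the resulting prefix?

First replace A → B with ¬A ∨ B.
  ~(~~(exists p. forall y. (~~B(y) | B(p))) | ~(exists q. ~H(q)) & (exists w. B(w)))
Push ¬ through the quantifiers and connectives to reach negation normal form:
  (forall p. exists y. (~B(y) & ~B(p))) & ((exists q. ~H(q)) | (forall w. ~B(w)))
All bound variables are already distinct, so no renaming is needed.
Pull the quantifiers to the front (each side's bound variable is not free in the other side):
  forall p. exists y. exists q. forall w. (~B(y) & ~B(p) & (~H(q) | ~B(w)))
The prefix is forall p exists y exists q forall w: 2 universal, 2 existential.

2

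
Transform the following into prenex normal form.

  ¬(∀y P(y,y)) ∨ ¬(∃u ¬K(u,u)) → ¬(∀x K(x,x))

First replace A → B with ¬A ∨ B.
  ¬(¬(∀y P(y,y)) ∨ ¬(∃u ¬K(u,u))) ∨ ¬(∀x K(x,x))
Push ¬ through the quantifiers and connectives to reach negation normal form:
  (∀y P(y,y)) ∧ (∃u ¬K(u,u)) ∨ (∃x ¬K(x,x))
All bound variables are already distinct, so no renaming is needed.
Extract every quantifier outward, since the variables are now distinct and don't occur free across branches:
  ∀y ∃u ∃x (P(y,y) ∧ ¬K(u,u) ∨ ¬K(x,x))

∀y ∃u ∃x (P(y,y) ∧ ¬K(u,u) ∨ ¬K(x,x))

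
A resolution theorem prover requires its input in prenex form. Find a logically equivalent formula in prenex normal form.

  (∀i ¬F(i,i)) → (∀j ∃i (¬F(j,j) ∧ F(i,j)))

Eliminate → and ↔ using ¬ and ∨.
  ¬(∀i ¬F(i,i)) ∨ (∀j ∃i (¬F(j,j) ∧ F(i,j)))
Move each ¬ inward, flipping quantifiers it crosses:
  (∃i F(i,i)) ∨ (∀j ∃i (¬F(j,j) ∧ F(i,j)))
Rename bound variables to avoid capture: i↦x.
  (∃i F(i,i)) ∨ (∀j ∃x (¬F(j,j) ∧ F(x,j)))
Finally move all quantifiers to the prefix:
  ∃i ∀j ∃x (F(i,i) ∨ ¬F(j,j) ∧ F(x,j))

∃i ∀j ∃x (F(i,i) ∨ ¬F(j,j) ∧ F(x,j))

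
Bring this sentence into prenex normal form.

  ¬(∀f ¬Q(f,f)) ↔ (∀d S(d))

Rewrite implications/biconditionals: A → B as ¬A ∨ B; A ↔ B as (¬A ∨ B) ∧ (¬B ∨ A).
  (¬¬(∀f ¬Q(f,f)) ∨ (∀d S(d))) ∧ (¬(∀d S(d)) ∨ ¬(∀f ¬Q(f,f)))
Push ¬ through the quantifiers and connectives to reach negation normal form:
  ((∀f ¬Q(f,f)) ∨ (∀d S(d))) ∧ ((∃d ¬S(d)) ∨ (∃f Q(f,f)))
Rename bound variables to avoid capture: d↦y, f↦z1.
  ((∀f ¬Q(f,f)) ∨ (∀d S(d))) ∧ ((∃y ¬S(y)) ∨ (∃z1 Q(z1,z1)))
Pull the quantifiers to the front (each side's bound variable is not free in the other side):
  ∀f ∀d ∃y ∃z1 ((¬Q(f,f) ∨ S(d)) ∧ (¬S(y) ∨ Q(z1,z1)))

∀f ∀d ∃y ∃z1 ((¬Q(f,f) ∨ S(d)) ∧ (¬S(y) ∨ Q(z1,z1)))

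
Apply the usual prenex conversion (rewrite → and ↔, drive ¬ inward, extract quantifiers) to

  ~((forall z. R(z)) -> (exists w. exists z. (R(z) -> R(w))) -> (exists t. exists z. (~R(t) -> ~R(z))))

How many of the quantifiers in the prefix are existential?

2

First replace A → B with ¬A ∨ B.
  ~(~(forall z. R(z)) | ~(exists w. exists z. (~R(z) | R(w))) | (exists t. exists z. (~~R(t) | ~R(z))))
Drive negations inward (¬∀x A ≡ ∃x ¬A, ¬∃x A ≡ ∀x ¬A, De Morgan for ∧/∨):
  (forall z. R(z)) & (exists w. exists z. (~R(z) | R(w))) & (forall t. forall z. (~R(t) & R(z)))
Give each quantifier a distinct variable: z↦c, z↦y1.
  (forall z. R(z)) & (exists w. exists c. (~R(c) | R(w))) & (forall t. forall y1. (~R(t) & R(y1)))
Extract every quantifier outward, since the variables are now distinct and don't occur free across branches:
  forall z. exists w. exists c. forall t. forall y1. (R(z) & (~R(c) | R(w)) & ~R(t) & R(y1))
The prefix is forall z exists w exists c forall t forall y1: 3 universal, 2 existential.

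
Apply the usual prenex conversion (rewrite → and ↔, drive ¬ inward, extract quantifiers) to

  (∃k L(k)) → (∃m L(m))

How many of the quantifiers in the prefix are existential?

1

First replace A → B with ¬A ∨ B.
  ¬(∃k L(k)) ∨ (∃m L(m))
Move each ¬ inward, flipping quantifiers it crosses:
  (∀k ¬L(k)) ∨ (∃m L(m))
Pull the quantifiers to the front (each side's bound variable is not free in the other side):
  ∀k ∃m (¬L(k) ∨ L(m))
The prefix is ∀k ∃m: 1 universal, 1 existential.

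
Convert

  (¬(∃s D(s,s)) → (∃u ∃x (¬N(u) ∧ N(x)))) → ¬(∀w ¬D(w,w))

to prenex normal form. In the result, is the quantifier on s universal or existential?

First replace A → B with ¬A ∨ B.
  ¬(¬¬(∃s D(s,s)) ∨ (∃u ∃x (¬N(u) ∧ N(x)))) ∨ ¬(∀w ¬D(w,w))
Move each ¬ inward, flipping quantifiers it crosses:
  (∀s ¬D(s,s)) ∧ (∀u ∀x (N(u) ∨ ¬N(x))) ∨ (∃w D(w,w))
All bound variables are already distinct, so no renaming is needed.
Finally move all quantifiers to the prefix:
  ∀s ∀u ∀x ∃w (¬D(s,s) ∧ (N(u) ∨ ¬N(x)) ∨ D(w,w))
The quantifier ∃s sits under an odd number of negations (counting the antecedent side of each →), so it flips to ∀s.

universal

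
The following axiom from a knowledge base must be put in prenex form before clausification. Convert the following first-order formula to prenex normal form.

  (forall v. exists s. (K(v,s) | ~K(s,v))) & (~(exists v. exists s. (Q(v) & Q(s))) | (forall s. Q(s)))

Push ¬ through the quantifiers and connectives to reach negation normal form:
  (forall v. exists s. (K(v,s) | ~K(s,v))) & ((forall v. forall s. (~Q(v) | ~Q(s))) | (forall s. Q(s)))
Standardize variables apart so no two quantifiers bind the same name: v↦x, s↦u, s↦b.
  (forall v. exists s. (K(v,s) | ~K(s,v))) & ((forall x. forall u. (~Q(x) | ~Q(u))) | (forall b. Q(b)))
Extract every quantifier outward, since the variables are now distinct and don't occur free across branches:
  forall v. exists s. forall x. forall u. forall b. ((K(v,s) | ~K(s,v)) & (~Q(x) | ~Q(u) | Q(b)))

forall v. exists s. forall x. forall u. forall b. ((K(v,s) | ~K(s,v)) & (~Q(x) | ~Q(u) | Q(b)))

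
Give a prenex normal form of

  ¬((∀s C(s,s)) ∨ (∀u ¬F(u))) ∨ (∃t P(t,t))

Push ¬ through the quantifiers and connectives to reach negation normal form:
  (∃s ¬C(s,s)) ∧ (∃u F(u)) ∨ (∃t P(t,t))
All bound variables are already distinct, so no renaming is needed.
Extract every quantifier outward, since the variables are now distinct and don't occur free across branches:
  ∃s ∃u ∃t (¬C(s,s) ∧ F(u) ∨ P(t,t))

∃s ∃u ∃t (¬C(s,s) ∧ F(u) ∨ P(t,t))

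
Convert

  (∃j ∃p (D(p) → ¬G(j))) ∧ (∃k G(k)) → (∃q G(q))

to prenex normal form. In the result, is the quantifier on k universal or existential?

First replace A → B with ¬A ∨ B.
  ¬((∃j ∃p (¬D(p) ∨ ¬G(j))) ∧ (∃k G(k))) ∨ (∃q G(q))
Drive negations inward (¬∀x A ≡ ∃x ¬A, ¬∃x A ≡ ∀x ¬A, De Morgan for ∧/∨):
  (∀j ∀p (D(p) ∧ G(j))) ∨ (∀k ¬G(k)) ∨ (∃q G(q))
Pull the quantifiers to the front (each side's bound variable is not free in the other side):
  ∀j ∀p ∀k ∃q (D(p) ∧ G(j) ∨ ¬G(k) ∨ G(q))
The quantifier ∃k sits under an odd number of negations (counting the antecedent side of each →), so it flips to ∀k.

universal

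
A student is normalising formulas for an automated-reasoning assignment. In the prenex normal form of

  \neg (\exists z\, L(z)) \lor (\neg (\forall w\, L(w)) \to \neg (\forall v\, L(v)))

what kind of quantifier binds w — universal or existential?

universal

Rewrite implications/biconditionals: A → B as ¬A ∨ B.
  \neg (\exists z\, L(z)) \lor \neg \neg (\forall w\, L(w)) \lor \neg (\forall v\, L(v))
Move each ¬ inward, flipping quantifiers it crosses:
  (\forall z\, \neg L(z)) \lor (\forall w\, L(w)) \lor (\exists v\, \neg L(v))
All bound variables are already distinct, so no renaming is needed.
Finally move all quantifiers to the prefix:
  \forall z\, \forall w\, \exists v\, (\neg L(z) \lor L(w) \lor \neg L(v))
The quantifier \forall w sits under an even number of negations (counting the antecedent side of each →), so it remains universal.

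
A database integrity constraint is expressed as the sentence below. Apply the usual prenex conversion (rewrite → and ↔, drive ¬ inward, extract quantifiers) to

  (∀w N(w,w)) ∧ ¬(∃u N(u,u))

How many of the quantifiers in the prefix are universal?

Drive negations inward (¬∀x A ≡ ∃x ¬A, ¬∃x A ≡ ∀x ¬A, De Morgan for ∧/∨):
  (∀w N(w,w)) ∧ (∀u ¬N(u,u))
Extract every quantifier outward, since the variables are now distinct and don't occur free across branches:
  ∀w ∀u (N(w,w) ∧ ¬N(u,u))
The prefix is ∀w ∀u: 2 universal, 0 existential.

2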